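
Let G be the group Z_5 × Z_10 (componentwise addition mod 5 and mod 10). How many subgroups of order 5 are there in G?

|G| = 50 and 5 | 50, so subgroups of order 5 are possible by Lagrange.
The subgroups of order 5 are: {(0,0), (0,2), (0,4), (0,6), (0,8)}; {(0,0), (1,0), (2,0), (3,0), (4,0)}; {(0,0), (1,2), (2,4), (3,6), (4,8)}; {(0,0), (1,4), (2,8), (3,2), (4,6)}; … (6 in all).
So G has 6 subgroups of order 5.

6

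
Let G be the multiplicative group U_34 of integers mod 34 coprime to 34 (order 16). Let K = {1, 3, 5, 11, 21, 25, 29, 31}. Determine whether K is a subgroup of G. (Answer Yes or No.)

3 ∈ K but its inverse 23 ∉ K, so K is not a subgroup.

No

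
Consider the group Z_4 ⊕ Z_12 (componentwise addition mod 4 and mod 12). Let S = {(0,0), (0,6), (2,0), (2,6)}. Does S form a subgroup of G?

|S| = 4 divides |G| = 48, consistent with Lagrange.
S contains the identity, every element's inverse is in S, and S is closed under +: it is a subgroup.

Yes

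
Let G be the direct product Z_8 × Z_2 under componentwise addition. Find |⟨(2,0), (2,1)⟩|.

8

|⟨(2,0)⟩| = 4 and |⟨(2,1)⟩| = 4, so |H| is a multiple of lcm(4, 4) = 4 and divides |G| = 16.
Closing under the operation: H = {(0,0), (0,1), (2,0), (2,1), (4,0), (4,1), (6,0), (6,1)}, so |H| = 8.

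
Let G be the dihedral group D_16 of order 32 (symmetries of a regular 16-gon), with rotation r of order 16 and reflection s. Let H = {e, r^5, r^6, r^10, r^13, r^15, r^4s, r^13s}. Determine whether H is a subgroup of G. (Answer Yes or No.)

No

r^15 ∈ H but its inverse r ∉ H, so H is not a subgroup.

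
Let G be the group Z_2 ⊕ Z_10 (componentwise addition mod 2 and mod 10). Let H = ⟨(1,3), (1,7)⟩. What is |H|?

|⟨(1,3)⟩| = 10 and |⟨(1,7)⟩| = 10, so |H| is a multiple of lcm(10, 10) = 10 and divides |G| = 20.
Closing under the operation: H = {(0,0), (0,2), (0,4), (0,6), (0,8), (1,1), (1,3), (1,5), (1,7), (1,9)}, so |H| = 10.

10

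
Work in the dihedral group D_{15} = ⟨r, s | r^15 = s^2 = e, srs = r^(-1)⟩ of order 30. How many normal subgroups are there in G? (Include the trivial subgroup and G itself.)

G has 28 subgroups. Checking conjugation-invariance by order — order 1: 1/1 normal; order 2: 0/15 normal; order 3: 1/1 normal; order 5: 1/1 normal; order 6: 0/5 normal; order 10: 0/3 normal; order 15: 1/1 normal; order 30: 1/1 normal.
Total normal subgroups: 5.

5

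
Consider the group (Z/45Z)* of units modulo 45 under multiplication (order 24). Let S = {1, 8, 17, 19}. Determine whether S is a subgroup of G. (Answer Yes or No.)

Yes

|S| = 4 divides |G| = 24, consistent with Lagrange.
S contains the identity, every element's inverse is in S, and S is closed under ·: it is a subgroup.
In fact S = ⟨8⟩.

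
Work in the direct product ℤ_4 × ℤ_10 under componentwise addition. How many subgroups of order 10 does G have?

|G| = 40 and 10 | 40, so subgroups of order 10 are possible by Lagrange.
The subgroups of order 10 are: {(0,0), (0,1), (0,2), (0,3), (0,4), (0,5), (0,6), (0,7), (0,8), (0,9)}; {(0,0), (0,2), (0,4), (0,6), (0,8), (2,0), (2,2), (2,4), (2,6), (2,8)}; {(0,0), (0,2), (0,4), (0,6), (0,8), (2,1), (2,3), (2,5), (2,7), (2,9)}.
So G has 3 subgroups of order 10.

3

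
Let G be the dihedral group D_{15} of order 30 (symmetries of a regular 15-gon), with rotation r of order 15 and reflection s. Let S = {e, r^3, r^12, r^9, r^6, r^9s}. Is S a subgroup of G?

Closure fails: r^9 · r^9s = r^3s ∉ S. So S is not a subgroup.

No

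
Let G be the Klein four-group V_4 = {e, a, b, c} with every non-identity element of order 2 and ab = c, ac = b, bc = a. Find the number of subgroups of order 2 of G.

3

|G| = 4 and 2 | 4, so subgroups of order 2 are possible by Lagrange.
The subgroups of order 2 are: {e, a}; {e, b}; {e, c}.
So G has 3 subgroups of order 2.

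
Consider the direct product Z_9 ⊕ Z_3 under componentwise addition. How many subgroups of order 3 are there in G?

4

|G| = 27 and 3 | 27, so subgroups of order 3 are possible by Lagrange.
The subgroups of order 3 are: {(0,0), (0,1), (0,2)}; {(0,0), (3,0), (6,0)}; {(0,0), (3,1), (6,2)}; {(0,0), (3,2), (6,1)}.
So G has 4 subgroups of order 3.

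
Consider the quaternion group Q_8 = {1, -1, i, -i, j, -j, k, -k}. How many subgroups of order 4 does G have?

3

|G| = 8 and 4 | 8, so subgroups of order 4 are possible by Lagrange.
The subgroups of order 4 are: {1, -1, i, -i}; {1, -1, j, -j}; {1, -1, k, -k}.
So G has 3 subgroups of order 4.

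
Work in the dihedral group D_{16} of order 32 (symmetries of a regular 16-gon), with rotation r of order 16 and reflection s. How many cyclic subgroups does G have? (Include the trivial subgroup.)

Group the elements of G by the cyclic subgroup they generate; each cyclic subgroup of order d accounts for φ(d) elements.
Cyclic subgroups by order — order 1: 1; order 2: 17; order 4: 1; order 8: 1; order 16: 1.
Total: 21.

21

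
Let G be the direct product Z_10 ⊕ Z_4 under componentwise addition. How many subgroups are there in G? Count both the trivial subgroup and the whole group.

16

|G| = 40, so by Lagrange every subgroup order divides 40. Divisors: 1, 2, 4, 5, 8, 10, 20, 40.
Subgroups by order — order 1: 1; order 2: 3; order 4: 3; order 5: 1; order 8: 1; order 10: 3; order 20: 3; order 40: 1.
Total: 1 + 3 + 3 + 1 + 1 + 3 + 3 + 1 = 16.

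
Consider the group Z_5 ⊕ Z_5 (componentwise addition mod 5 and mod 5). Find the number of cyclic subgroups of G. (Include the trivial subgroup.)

Each element a generates a cyclic subgroup ⟨a⟩; distinct elements may generate the same one (a cyclic group of order d has φ(d) generators).
Cyclic subgroups by order — order 1: 1; order 5: 6.
Total: 7.

7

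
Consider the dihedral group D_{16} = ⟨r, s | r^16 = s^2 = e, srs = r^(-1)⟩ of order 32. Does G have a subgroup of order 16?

Yes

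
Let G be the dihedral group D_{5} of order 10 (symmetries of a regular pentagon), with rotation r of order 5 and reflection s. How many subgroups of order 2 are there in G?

|G| = 10 and 2 | 10, so subgroups of order 2 are possible by Lagrange.
The subgroups of order 2 are: {e, r^2s}; {e, r^3s}; {e, r^4s}; {e, rs}; … (5 in all).
So G has 5 subgroups of order 2.

5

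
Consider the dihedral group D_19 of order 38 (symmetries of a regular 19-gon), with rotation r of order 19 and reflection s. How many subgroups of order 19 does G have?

1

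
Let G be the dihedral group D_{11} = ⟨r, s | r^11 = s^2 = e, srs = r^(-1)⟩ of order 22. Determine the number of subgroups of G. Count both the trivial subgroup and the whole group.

|G| = 22, so by Lagrange every subgroup order divides 22. Divisors: 1, 2, 11, 22.
Subgroups by order — order 1: 1; order 2: 11; order 11: 1; order 22: 1.
Total: 1 + 11 + 1 + 1 = 14.

14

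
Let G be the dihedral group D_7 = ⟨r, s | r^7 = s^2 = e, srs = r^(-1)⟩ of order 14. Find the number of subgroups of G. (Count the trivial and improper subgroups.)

10

|G| = 14, so by Lagrange every subgroup order divides 14. Divisors: 1, 2, 7, 14.
Subgroups by order — order 1: 1; order 2: 7; order 7: 1; order 14: 1.
Total: 1 + 7 + 1 + 1 = 10.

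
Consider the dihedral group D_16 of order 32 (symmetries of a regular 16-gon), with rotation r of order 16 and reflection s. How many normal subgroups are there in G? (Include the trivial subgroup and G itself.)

8

G has 36 subgroups. Checking conjugation-invariance by order — order 1: 1/1 normal; order 2: 1/17 normal; order 4: 1/9 normal; order 8: 1/5 normal; order 16: 3/3 normal; order 32: 1/1 normal.
Total normal subgroups: 8.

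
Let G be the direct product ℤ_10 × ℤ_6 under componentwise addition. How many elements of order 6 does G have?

6

An element (a,b) has order lcm(ord(a), ord(b)); count pairs with lcm equal to 6.
Enumerating gives 6 such elements.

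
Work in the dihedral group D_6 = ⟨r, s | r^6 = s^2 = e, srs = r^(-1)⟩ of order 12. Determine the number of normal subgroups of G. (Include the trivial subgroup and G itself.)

7

G has 16 subgroups. Checking conjugation-invariance by order — order 1: 1/1 normal; order 2: 1/7 normal; order 3: 1/1 normal; order 4: 0/3 normal; order 6: 3/3 normal; order 12: 1/1 normal.
Total normal subgroups: 7.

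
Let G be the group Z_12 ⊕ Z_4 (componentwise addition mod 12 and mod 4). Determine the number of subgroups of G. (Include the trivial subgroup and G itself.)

30

|G| = 48, so by Lagrange every subgroup order divides 48. Divisors: 1, 2, 3, 4, 6, 8, 12, 16, 24, 48.
Subgroups by order — order 1: 1; order 2: 3; order 3: 1; order 4: 7; order 6: 3; order 8: 3; order 12: 7; order 16: 1; order 24: 3; order 48: 1.
Total: 1 + 3 + 1 + 7 + 3 + 3 + 7 + 1 + 3 + 1 = 30.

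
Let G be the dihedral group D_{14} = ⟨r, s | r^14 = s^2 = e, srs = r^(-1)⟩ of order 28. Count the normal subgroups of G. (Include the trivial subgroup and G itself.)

G has 28 subgroups. Checking conjugation-invariance by order — order 1: 1/1 normal; order 2: 1/15 normal; order 4: 0/7 normal; order 7: 1/1 normal; order 14: 3/3 normal; order 28: 1/1 normal.
Total normal subgroups: 7.

7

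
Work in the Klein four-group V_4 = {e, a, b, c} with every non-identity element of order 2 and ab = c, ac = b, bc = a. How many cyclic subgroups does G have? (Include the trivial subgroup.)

Group the elements of G by the cyclic subgroup they generate; each cyclic subgroup of order d accounts for φ(d) elements.
Cyclic subgroups by order — order 1: 1; order 2: 3.
Total: 4.

4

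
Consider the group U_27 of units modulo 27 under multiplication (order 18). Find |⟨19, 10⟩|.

|⟨19⟩| = 3 and |⟨10⟩| = 3, so |H| is a multiple of lcm(3, 3) = 3 and divides |G| = 18.
Closing under the operation: H = {1, 10, 19}, so |H| = 3.

3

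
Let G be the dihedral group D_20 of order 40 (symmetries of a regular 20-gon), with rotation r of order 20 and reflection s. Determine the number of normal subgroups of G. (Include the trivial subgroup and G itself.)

9

G has 48 subgroups. Checking conjugation-invariance by order — order 1: 1/1 normal; order 2: 1/21 normal; order 4: 1/11 normal; order 5: 1/1 normal; order 8: 0/5 normal; order 10: 1/5 normal; order 20: 3/3 normal; order 40: 1/1 normal.
Total normal subgroups: 9.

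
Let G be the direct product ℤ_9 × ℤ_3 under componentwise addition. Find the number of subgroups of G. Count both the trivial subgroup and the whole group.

|G| = 27, so by Lagrange every subgroup order divides 27. Divisors: 1, 3, 9, 27.
Subgroups by order — order 1: 1; order 3: 4; order 9: 4; order 27: 1.
Total: 1 + 4 + 4 + 1 = 10.

10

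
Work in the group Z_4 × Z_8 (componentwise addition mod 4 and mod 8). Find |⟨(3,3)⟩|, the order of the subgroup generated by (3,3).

The order of (3,3) in Z_4 × Z_8 is lcm(ord(3) in Z_4, ord(3) in Z_8).
ord(3) = 4 and ord(3) = 8, so |⟨(3,3)⟩| = lcm(4, 8) = 8.

8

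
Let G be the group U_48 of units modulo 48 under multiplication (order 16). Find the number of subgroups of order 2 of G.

7

|G| = 16 and 2 | 16, so subgroups of order 2 are possible by Lagrange.
The subgroups of order 2 are: {1, 17}; {1, 23}; {1, 25}; {1, 31}; … (7 in all).
So G has 7 subgroups of order 2.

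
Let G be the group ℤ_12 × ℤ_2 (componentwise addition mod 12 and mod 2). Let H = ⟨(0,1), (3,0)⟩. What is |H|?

8

|⟨(0,1)⟩| = 2 and |⟨(3,0)⟩| = 4, so |H| is a multiple of lcm(2, 4) = 4 and divides |G| = 24.
Closing under the operation: H = {(0,0), (0,1), (3,0), (3,1), (6,0), (6,1), (9,0), (9,1)}, so |H| = 8.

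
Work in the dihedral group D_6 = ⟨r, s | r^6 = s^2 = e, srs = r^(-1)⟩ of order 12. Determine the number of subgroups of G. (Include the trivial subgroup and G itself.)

16

|G| = 12, so by Lagrange every subgroup order divides 12. Divisors: 1, 2, 3, 4, 6, 12.
Subgroups by order — order 1: 1; order 2: 7; order 3: 1; order 4: 3; order 6: 3; order 12: 1.
Total: 1 + 7 + 1 + 3 + 3 + 1 = 16.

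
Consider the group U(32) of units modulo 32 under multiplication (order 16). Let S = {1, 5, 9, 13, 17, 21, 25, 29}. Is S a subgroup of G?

|S| = 8 divides |G| = 16, consistent with Lagrange.
S contains the identity, every element's inverse is in S, and S is closed under ·: it is a subgroup.
In fact S = ⟨5⟩.

Yes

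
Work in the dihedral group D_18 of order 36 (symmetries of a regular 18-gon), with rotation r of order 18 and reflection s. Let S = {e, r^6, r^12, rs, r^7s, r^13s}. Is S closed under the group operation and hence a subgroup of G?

|S| = 6 divides |G| = 36, consistent with Lagrange.
S contains the identity, every element's inverse is in S, and S is closed under ·: it is a subgroup.

Yes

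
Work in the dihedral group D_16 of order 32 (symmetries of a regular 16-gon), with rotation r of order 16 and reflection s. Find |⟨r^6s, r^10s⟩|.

8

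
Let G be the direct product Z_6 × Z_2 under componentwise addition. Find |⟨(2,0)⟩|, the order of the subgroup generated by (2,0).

3

The order of (2,0) in Z_6 × Z_2 is lcm(ord(2) in Z_6, ord(0) in Z_2).
ord(2) = 3 and ord(0) = 1, so |⟨(2,0)⟩| = lcm(3, 1) = 3.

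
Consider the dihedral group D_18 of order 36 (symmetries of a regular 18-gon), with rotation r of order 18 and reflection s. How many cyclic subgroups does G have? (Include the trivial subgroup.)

24

A cyclic subgroup of order d is generated by each of its φ(d) elements of order d, so the cyclic subgroups of order d number (#elements of order d)/φ(d).
Cyclic subgroups by order — order 1: 1; order 2: 19; order 3: 1; order 6: 1; order 9: 1; order 18: 1.
Total: 24.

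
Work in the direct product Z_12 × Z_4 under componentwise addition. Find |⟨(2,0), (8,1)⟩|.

24

|⟨(2,0)⟩| = 6 and |⟨(8,1)⟩| = 12, so |H| is a multiple of lcm(6, 12) = 12 and divides |G| = 48.
Closing under the operation: H = {(0,0), (0,1), (0,2), (0,3), (2,0), (2,1), (2,2), (2,3), (4,0), (4,1), (4,2), (4,3), (6,0), (6,1), (6,2), (6,3), (8,0), (8,1), (8,2), (8,3), (10,0), (10,1), (10,2), (10,3)}, so |H| = 24.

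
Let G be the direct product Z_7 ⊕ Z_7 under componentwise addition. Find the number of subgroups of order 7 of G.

8

|G| = 49 and 7 | 49, so subgroups of order 7 are possible by Lagrange.
The subgroups of order 7 are: {(0,0), (0,1), (0,2), (0,3), (0,4), (0,5), (0,6)}; {(0,0), (1,0), (2,0), (3,0), (4,0), (5,0), (6,0)}; {(0,0), (1,1), (2,2), (3,3), (4,4), (5,5), (6,6)}; {(0,0), (1,2), (2,4), (3,6), (4,1), (5,3), (6,5)}; … (8 in all).
So G has 8 subgroups of order 7.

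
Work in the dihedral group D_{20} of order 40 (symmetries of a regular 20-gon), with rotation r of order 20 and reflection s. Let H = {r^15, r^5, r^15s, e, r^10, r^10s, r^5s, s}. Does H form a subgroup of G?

|H| = 8 divides |G| = 40, consistent with Lagrange.
H contains the identity, every element's inverse is in H, and H is closed under ·: it is a subgroup.

Yes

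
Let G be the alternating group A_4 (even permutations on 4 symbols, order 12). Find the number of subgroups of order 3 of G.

4

|G| = 12 and 3 | 12, so subgroups of order 3 are possible by Lagrange.
The subgroups of order 3 are: {e, (1 2 3), (1 3 2)}; {e, (1 2 4), (1 4 2)}; {e, (1 3 4), (1 4 3)}; {e, (2 3 4), (2 4 3)}.
So G has 4 subgroups of order 3.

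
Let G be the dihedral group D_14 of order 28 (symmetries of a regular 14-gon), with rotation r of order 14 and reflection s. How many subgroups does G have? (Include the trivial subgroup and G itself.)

28

|G| = 28, so by Lagrange every subgroup order divides 28. Divisors: 1, 2, 4, 7, 14, 28.
Subgroups by order — order 1: 1; order 2: 15; order 4: 7; order 7: 1; order 14: 3; order 28: 1.
Total: 1 + 15 + 7 + 1 + 3 + 1 = 28.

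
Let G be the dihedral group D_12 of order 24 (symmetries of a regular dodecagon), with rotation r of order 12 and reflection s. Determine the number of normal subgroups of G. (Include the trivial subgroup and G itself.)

G has 34 subgroups. Checking conjugation-invariance by order — order 1: 1/1 normal; order 2: 1/13 normal; order 3: 1/1 normal; order 4: 1/7 normal; order 6: 1/5 normal; order 8: 0/3 normal; order 12: 3/3 normal; order 24: 1/1 normal.
Total normal subgroups: 9.

9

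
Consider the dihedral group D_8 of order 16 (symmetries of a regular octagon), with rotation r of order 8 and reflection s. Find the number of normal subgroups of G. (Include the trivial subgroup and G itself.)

G has 19 subgroups. Checking conjugation-invariance by order — order 1: 1/1 normal; order 2: 1/9 normal; order 4: 1/5 normal; order 8: 3/3 normal; order 16: 1/1 normal.
Total normal subgroups: 7.

7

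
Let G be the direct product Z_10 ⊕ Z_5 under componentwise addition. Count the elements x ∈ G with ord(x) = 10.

24

An element (a,b) has order lcm(ord(a), ord(b)); count pairs with lcm equal to 10.
Enumerating gives 24 such elements.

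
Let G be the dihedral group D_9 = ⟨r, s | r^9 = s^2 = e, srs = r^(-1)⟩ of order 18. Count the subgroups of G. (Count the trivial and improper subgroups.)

16

|G| = 18, so by Lagrange every subgroup order divides 18. Divisors: 1, 2, 3, 6, 9, 18.
Subgroups by order — order 1: 1; order 2: 9; order 3: 1; order 6: 3; order 9: 1; order 18: 1.
Total: 1 + 9 + 1 + 3 + 1 + 1 = 16.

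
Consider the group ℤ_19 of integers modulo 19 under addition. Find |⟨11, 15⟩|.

19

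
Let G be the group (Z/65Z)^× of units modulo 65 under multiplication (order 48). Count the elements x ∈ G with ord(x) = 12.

Enumerating element orders in G gives 24 elements of order 12.

24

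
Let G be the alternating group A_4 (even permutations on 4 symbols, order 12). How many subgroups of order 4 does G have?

1

|G| = 12 and 4 | 12, so subgroups of order 4 are possible by Lagrange.
The subgroups of order 4 are: {e, (1 2)(3 4), (1 3)(2 4), (1 4)(2 3)}.
So G has 1 subgroup of order 4.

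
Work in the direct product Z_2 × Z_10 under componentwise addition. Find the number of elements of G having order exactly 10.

An element (a,b) has order lcm(ord(a), ord(b)); count pairs with lcm equal to 10.
Enumerating gives 12 such elements.

12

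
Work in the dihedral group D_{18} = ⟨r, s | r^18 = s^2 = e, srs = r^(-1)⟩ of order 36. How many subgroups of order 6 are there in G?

7

|G| = 36 and 6 | 36, so subgroups of order 6 are possible by Lagrange.
The subgroups of order 6 are: {e, r^6, r^12, r^4s, r^10s, r^16s}; {e, r^6, r^12, r^5s, r^11s, r^17s}; {e, r^6, r^12, s, r^6s, r^12s}; {e, r^6, r^12, rs, r^7s, r^13s}; … (7 in all).
So G has 7 subgroups of order 6.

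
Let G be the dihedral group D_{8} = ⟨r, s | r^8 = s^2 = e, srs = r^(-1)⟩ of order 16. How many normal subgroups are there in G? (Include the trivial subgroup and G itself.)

G has 19 subgroups. Checking conjugation-invariance by order — order 1: 1/1 normal; order 2: 1/9 normal; order 4: 1/5 normal; order 8: 3/3 normal; order 16: 1/1 normal.
Total normal subgroups: 7.

7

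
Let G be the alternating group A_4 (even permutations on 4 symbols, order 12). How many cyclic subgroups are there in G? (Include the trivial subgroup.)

Each element a generates a cyclic subgroup ⟨a⟩; distinct elements may generate the same one (a cyclic group of order d has φ(d) generators).
Cyclic subgroups by order — order 1: 1; order 2: 3; order 3: 4.
Total: 8.

8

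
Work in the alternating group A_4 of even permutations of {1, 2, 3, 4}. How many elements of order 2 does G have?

3

The elements of order 2 are: (1 2)(3 4), (1 3)(2 4), (1 4)(2 3).
That's 3.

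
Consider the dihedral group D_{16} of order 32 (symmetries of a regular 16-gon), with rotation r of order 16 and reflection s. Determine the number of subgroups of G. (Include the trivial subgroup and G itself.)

36

|G| = 32, so by Lagrange every subgroup order divides 32. Divisors: 1, 2, 4, 8, 16, 32.
Subgroups by order — order 1: 1; order 2: 17; order 4: 9; order 8: 5; order 16: 3; order 32: 1.
Total: 1 + 17 + 9 + 5 + 3 + 1 = 36.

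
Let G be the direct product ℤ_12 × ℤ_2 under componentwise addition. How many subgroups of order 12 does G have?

3

|G| = 24 and 12 | 24, so subgroups of order 12 are possible by Lagrange.
The subgroups of order 12 are: {(0,0), (0,1), (2,0), (2,1), (4,0), (4,1), (6,0), (6,1), (8,0), (8,1), (10,0), (10,1)}; {(0,0), (1,0), (2,0), (3,0), (4,0), (5,0), (6,0), (7,0), (8,0), (9,0), (10,0), (11,0)}; {(0,0), (1,1), (2,0), (3,1), (4,0), (5,1), (6,0), (7,1), (8,0), (9,1), (10,0), (11,1)}.
So G has 3 subgroups of order 12.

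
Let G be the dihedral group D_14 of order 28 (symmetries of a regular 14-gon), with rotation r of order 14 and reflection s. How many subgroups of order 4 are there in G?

7

|G| = 28 and 4 | 28, so subgroups of order 4 are possible by Lagrange.
The subgroups of order 4 are: {e, r^7, r^3s, r^10s}; {e, r^7, r^4s, r^11s}; {e, r^7, r^5s, r^12s}; {e, r^7, r^6s, r^13s}; … (7 in all).
So G has 7 subgroups of order 4.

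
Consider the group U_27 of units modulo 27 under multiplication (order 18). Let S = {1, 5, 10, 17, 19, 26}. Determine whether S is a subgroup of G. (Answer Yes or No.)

17 ∈ S but its inverse 8 ∉ S, so S is not a subgroup.

No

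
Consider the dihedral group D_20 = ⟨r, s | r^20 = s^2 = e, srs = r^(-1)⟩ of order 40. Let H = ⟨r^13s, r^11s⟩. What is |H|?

20

|⟨r^13s⟩| = 2 and |⟨r^11s⟩| = 2, so |H| is a multiple of lcm(2, 2) = 2 and divides |G| = 40.
Closing under the operation: H = {e, r^2, r^4, r^6, r^8, r^10, r^12, r^14, r^16, r^18, rs, r^3s, r^5s, r^7s, r^9s, r^11s, r^13s, r^15s, r^17s, r^19s}, so |H| = 20.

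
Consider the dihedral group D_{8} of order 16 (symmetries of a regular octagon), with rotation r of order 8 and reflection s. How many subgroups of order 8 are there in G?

|G| = 16 and 8 | 16, so subgroups of order 8 are possible by Lagrange.
The subgroups of order 8 are: {e, r, r^2, r^3, r^4, r^5, r^6, r^7}; {e, r^2, r^4, r^6, s, r^2s, r^4s, r^6s}; {e, r^2, r^4, r^6, rs, r^3s, r^5s, r^7s}.
So G has 3 subgroups of order 8.

3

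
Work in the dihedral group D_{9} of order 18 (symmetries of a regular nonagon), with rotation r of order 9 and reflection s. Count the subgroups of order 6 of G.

3

|G| = 18 and 6 | 18, so subgroups of order 6 are possible by Lagrange.
The subgroups of order 6 are: {e, r^3, r^6, r^2s, r^5s, r^8s}; {e, r^3, r^6, s, r^3s, r^6s}; {e, r^3, r^6, rs, r^4s, r^7s}.
So G has 3 subgroups of order 6.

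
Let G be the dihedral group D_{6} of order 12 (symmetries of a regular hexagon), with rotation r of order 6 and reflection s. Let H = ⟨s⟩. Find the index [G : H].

|⟨s⟩| = 2 and |G| = 12.
By Lagrange, [G : H] = |G|/|H| = 12/2 = 6.

6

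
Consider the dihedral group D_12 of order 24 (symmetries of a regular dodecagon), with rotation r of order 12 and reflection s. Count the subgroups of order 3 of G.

|G| = 24 and 3 | 24, so subgroups of order 3 are possible by Lagrange.
The subgroups of order 3 are: {e, r^4, r^8}.
So G has 1 subgroup of order 3.

1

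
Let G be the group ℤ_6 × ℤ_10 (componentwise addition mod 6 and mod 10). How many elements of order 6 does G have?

6

An element (a,b) has order lcm(ord(a), ord(b)); count pairs with lcm equal to 6.
Enumerating gives 6 such elements.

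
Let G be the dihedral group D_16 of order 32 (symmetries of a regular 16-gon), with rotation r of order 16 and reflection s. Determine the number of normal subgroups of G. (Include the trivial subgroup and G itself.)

G has 36 subgroups. Checking conjugation-invariance by order — order 1: 1/1 normal; order 2: 1/17 normal; order 4: 1/9 normal; order 8: 1/5 normal; order 16: 3/3 normal; order 32: 1/1 normal.
Total normal subgroups: 8.

8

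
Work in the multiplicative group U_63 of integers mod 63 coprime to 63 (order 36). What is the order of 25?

Compute successive powers of 25 mod 63: 25, 58, 1; 25^3 ≡ 1 (mod 63).
So |⟨25⟩| = 3.

3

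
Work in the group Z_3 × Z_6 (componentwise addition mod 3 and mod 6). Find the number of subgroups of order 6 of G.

|G| = 18 and 6 | 18, so subgroups of order 6 are possible by Lagrange.
The subgroups of order 6 are: {(0,0), (0,1), (0,2), (0,3), (0,4), (0,5)}; {(0,0), (0,3), (1,0), (1,3), (2,0), (2,3)}; {(0,0), (0,3), (1,1), (1,4), (2,2), (2,5)}; {(0,0), (0,3), (1,2), (1,5), (2,1), (2,4)}.
So G has 4 subgroups of order 6.

4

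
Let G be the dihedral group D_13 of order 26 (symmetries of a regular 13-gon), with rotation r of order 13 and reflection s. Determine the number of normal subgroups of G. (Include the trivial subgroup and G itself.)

3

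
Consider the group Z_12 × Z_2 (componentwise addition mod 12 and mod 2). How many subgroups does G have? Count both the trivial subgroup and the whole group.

16

|G| = 24, so by Lagrange every subgroup order divides 24. Divisors: 1, 2, 3, 4, 6, 8, 12, 24.
Subgroups by order — order 1: 1; order 2: 3; order 3: 1; order 4: 3; order 6: 3; order 8: 1; order 12: 3; order 24: 1.
Total: 1 + 3 + 1 + 3 + 3 + 1 + 3 + 1 = 16.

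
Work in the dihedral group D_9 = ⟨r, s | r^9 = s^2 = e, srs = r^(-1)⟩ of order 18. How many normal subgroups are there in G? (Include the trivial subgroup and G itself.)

4

G has 16 subgroups. Checking conjugation-invariance by order — order 1: 1/1 normal; order 2: 0/9 normal; order 3: 1/1 normal; order 6: 0/3 normal; order 9: 1/1 normal; order 18: 1/1 normal.
Total normal subgroups: 4.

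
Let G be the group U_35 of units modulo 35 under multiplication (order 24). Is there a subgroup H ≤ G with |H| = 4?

Yes

4 | 24. A subgroup of order 4 is {1, 13, 27, 29}.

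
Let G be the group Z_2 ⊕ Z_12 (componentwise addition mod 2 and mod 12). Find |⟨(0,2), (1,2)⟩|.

12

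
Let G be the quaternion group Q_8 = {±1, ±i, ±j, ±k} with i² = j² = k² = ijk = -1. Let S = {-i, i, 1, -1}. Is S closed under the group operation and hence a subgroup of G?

|S| = 4 divides |G| = 8, consistent with Lagrange.
S contains the identity, every element's inverse is in S, and S is closed under ·: it is a subgroup.
In fact S = ⟨-i⟩.

Yes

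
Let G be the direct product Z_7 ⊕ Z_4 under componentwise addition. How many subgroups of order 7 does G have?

1

|G| = 28 and 7 | 28, so subgroups of order 7 are possible by Lagrange.
The subgroups of order 7 are: {(0,0), (1,0), (2,0), (3,0), (4,0), (5,0), (6,0)}.
So G has 1 subgroup of order 7.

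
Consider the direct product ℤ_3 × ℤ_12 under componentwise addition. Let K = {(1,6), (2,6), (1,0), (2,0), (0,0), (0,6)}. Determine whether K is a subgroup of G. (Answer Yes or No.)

|K| = 6 divides |G| = 36, consistent with Lagrange.
K contains the identity, every element's inverse is in K, and K is closed under +: it is a subgroup.
In fact K = ⟨(2,6)⟩.

Yes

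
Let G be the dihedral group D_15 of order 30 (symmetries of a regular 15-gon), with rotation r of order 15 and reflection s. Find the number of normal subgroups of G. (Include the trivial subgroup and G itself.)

5

G has 28 subgroups. Checking conjugation-invariance by order — order 1: 1/1 normal; order 2: 0/15 normal; order 3: 1/1 normal; order 5: 1/1 normal; order 6: 0/5 normal; order 10: 0/3 normal; order 15: 1/1 normal; order 30: 1/1 normal.
Total normal subgroups: 5.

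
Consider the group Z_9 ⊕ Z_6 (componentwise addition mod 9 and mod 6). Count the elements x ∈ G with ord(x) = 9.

18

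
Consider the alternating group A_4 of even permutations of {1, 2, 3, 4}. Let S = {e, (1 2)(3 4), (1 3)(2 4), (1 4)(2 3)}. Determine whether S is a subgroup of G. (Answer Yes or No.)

Yes

|S| = 4 divides |G| = 12, consistent with Lagrange.
S contains the identity, every element's inverse is in S, and S is closed under ∘: it is a subgroup.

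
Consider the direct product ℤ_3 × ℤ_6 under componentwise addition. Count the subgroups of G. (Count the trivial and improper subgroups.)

12

|G| = 18, so by Lagrange every subgroup order divides 18. Divisors: 1, 2, 3, 6, 9, 18.
Subgroups by order — order 1: 1; order 2: 1; order 3: 4; order 6: 4; order 9: 1; order 18: 1.
Total: 1 + 1 + 4 + 4 + 1 + 1 = 12.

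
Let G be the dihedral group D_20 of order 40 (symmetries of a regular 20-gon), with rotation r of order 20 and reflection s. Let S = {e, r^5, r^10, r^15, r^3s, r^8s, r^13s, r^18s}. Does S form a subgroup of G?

Yes

|S| = 8 divides |G| = 40, consistent with Lagrange.
S contains the identity, every element's inverse is in S, and S is closed under ·: it is a subgroup.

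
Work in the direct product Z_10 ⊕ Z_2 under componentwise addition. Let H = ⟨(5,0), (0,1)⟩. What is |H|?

|⟨(5,0)⟩| = 2 and |⟨(0,1)⟩| = 2, so |H| is a multiple of lcm(2, 2) = 2 and divides |G| = 20.
Closing under the operation: H = {(0,0), (0,1), (5,0), (5,1)}, so |H| = 4.

4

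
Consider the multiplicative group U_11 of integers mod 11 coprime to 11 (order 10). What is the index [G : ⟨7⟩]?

|⟨7⟩| = 10 and |G| = 10.
By Lagrange, [G : H] = |G|/|H| = 10/10 = 1.

1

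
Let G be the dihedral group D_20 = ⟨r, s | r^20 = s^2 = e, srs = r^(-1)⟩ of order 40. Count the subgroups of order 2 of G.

21

|G| = 40 and 2 | 40, so subgroups of order 2 are possible by Lagrange.
The subgroups of order 2 are: {e, r^10}; {e, r^10s}; {e, r^11s}; {e, r^12s}; … (21 in all).
So G has 21 subgroups of order 2.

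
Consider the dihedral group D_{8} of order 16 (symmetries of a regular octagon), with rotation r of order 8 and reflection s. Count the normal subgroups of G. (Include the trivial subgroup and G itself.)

G has 19 subgroups. Checking conjugation-invariance by order — order 1: 1/1 normal; order 2: 1/9 normal; order 4: 1/5 normal; order 8: 3/3 normal; order 16: 1/1 normal.
Total normal subgroups: 7.

7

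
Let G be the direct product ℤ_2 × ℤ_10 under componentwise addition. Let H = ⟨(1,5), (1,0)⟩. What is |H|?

|⟨(1,5)⟩| = 2 and |⟨(1,0)⟩| = 2, so |H| is a multiple of lcm(2, 2) = 2 and divides |G| = 20.
Closing under the operation: H = {(0,0), (0,5), (1,0), (1,5)}, so |H| = 4.

4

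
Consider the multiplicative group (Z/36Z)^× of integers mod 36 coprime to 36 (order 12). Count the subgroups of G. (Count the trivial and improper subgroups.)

10

|G| = 12, so by Lagrange every subgroup order divides 12. Divisors: 1, 2, 3, 4, 6, 12.
Subgroups by order — order 1: 1; order 2: 3; order 3: 1; order 4: 1; order 6: 3; order 12: 1.
Total: 1 + 3 + 1 + 1 + 3 + 1 = 10.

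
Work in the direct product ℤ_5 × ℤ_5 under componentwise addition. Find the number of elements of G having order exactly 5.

24

An element (a,b) has order lcm(ord(a), ord(b)); count pairs with lcm equal to 5.
Enumerating gives 24 such elements.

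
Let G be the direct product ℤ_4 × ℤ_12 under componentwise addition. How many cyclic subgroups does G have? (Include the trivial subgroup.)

A cyclic subgroup of order d is generated by each of its φ(d) elements of order d, so the cyclic subgroups of order d number (#elements of order d)/φ(d).
Cyclic subgroups by order — order 1: 1; order 2: 3; order 3: 1; order 4: 6; order 6: 3; order 12: 6.
Total: 20.

20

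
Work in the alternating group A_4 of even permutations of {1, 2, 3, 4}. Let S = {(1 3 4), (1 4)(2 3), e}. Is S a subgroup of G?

No

(1 3 4) ∈ S but its inverse (1 4 3) ∉ S, so S is not a subgroup.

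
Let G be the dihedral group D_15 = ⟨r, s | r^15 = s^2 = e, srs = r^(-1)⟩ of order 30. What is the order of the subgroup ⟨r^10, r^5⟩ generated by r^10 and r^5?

3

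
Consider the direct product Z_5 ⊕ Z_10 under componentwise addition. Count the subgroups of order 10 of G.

6

|G| = 50 and 10 | 50, so subgroups of order 10 are possible by Lagrange.
The subgroups of order 10 are: {(0,0), (0,1), (0,2), (0,3), (0,4), (0,5), (0,6), (0,7), (0,8), (0,9)}; {(0,0), (0,5), (1,0), (1,5), (2,0), (2,5), (3,0), (3,5), (4,0), (4,5)}; {(0,0), (0,5), (1,1), (1,6), (2,2), (2,7), (3,3), (3,8), (4,4), (4,9)}; {(0,0), (0,5), (1,2), (1,7), (2,4), (2,9), (3,1), (3,6), (4,3), (4,8)}; … (6 in all).
So G has 6 subgroups of order 10.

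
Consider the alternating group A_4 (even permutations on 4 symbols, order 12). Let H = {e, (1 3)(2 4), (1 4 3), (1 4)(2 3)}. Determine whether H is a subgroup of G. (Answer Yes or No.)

No

(1 4 3) ∈ H but its inverse (1 3 4) ∉ H, so H is not a subgroup.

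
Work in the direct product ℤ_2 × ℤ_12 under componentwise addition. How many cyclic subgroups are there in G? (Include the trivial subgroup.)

Each element a generates a cyclic subgroup ⟨a⟩; distinct elements may generate the same one (a cyclic group of order d has φ(d) generators).
Cyclic subgroups by order — order 1: 1; order 2: 3; order 3: 1; order 4: 2; order 6: 3; order 12: 2.
Total: 12.

12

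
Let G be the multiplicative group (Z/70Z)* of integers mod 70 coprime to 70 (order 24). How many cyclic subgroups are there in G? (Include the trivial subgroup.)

12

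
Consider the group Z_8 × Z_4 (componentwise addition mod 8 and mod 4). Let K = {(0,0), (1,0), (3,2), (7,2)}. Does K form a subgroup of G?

(1,0) ∈ K but its inverse (7,0) ∉ K, so K is not a subgroup.

No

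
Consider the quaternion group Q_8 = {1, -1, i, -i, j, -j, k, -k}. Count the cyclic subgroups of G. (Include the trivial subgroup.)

A cyclic subgroup of order d is generated by each of its φ(d) elements of order d, so the cyclic subgroups of order d number (#elements of order d)/φ(d).
Cyclic subgroups by order — order 1: 1; order 2: 1; order 4: 3.
Total: 5.

5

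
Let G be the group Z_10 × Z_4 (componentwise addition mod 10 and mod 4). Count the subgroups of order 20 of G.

|G| = 40 and 20 | 40, so subgroups of order 20 are possible by Lagrange.
The subgroups of order 20 are: {(0,0), (0,1), (0,2), (0,3), (2,0), (2,1), (2,2), (2,3), (4,0), (4,1), (4,2), (4,3), (6,0), (6,1), (6,2), (6,3), (8,0), (8,1), (8,2), (8,3)}; {(0,0), (0,2), (1,0), (1,2), (2,0), (2,2), (3,0), (3,2), (4,0), (4,2), (5,0), (5,2), (6,0), (6,2), (7,0), (7,2), (8,0), (8,2), (9,0), (9,2)}; {(0,0), (0,2), (1,1), (1,3), (2,0), (2,2), (3,1), (3,3), (4,0), (4,2), (5,1), (5,3), (6,0), (6,2), (7,1), (7,3), (8,0), (8,2), (9,1), (9,3)}.
So G has 3 subgroups of order 20.

3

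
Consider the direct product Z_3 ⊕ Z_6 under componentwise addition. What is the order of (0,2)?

The order of (0,2) in Z_3 × Z_6 is lcm(ord(0) in Z_3, ord(2) in Z_6).
ord(0) = 1 and ord(2) = 3, so |⟨(0,2)⟩| = lcm(1, 3) = 3.

3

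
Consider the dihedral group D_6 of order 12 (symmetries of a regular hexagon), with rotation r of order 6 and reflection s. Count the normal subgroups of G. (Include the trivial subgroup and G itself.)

G has 16 subgroups. Checking conjugation-invariance by order — order 1: 1/1 normal; order 2: 1/7 normal; order 3: 1/1 normal; order 4: 0/3 normal; order 6: 3/3 normal; order 12: 1/1 normal.
Total normal subgroups: 7.

7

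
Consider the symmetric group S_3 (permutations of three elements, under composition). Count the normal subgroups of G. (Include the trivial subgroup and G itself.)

3

G has 6 subgroups. Checking conjugation-invariance by order — order 1: 1/1 normal; order 2: 0/3 normal; order 3: 1/1 normal; order 6: 1/1 normal.
Total normal subgroups: 3.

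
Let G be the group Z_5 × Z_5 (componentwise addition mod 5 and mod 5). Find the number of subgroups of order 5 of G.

6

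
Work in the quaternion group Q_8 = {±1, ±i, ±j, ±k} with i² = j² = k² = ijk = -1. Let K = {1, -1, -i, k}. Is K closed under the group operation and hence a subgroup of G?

No

k ∈ K but its inverse -k ∉ K, so K is not a subgroup.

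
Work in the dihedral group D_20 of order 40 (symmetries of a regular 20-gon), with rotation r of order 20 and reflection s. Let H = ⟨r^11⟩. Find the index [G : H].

2

|⟨r^11⟩| = 20 and |G| = 40.
By Lagrange, [G : H] = |G|/|H| = 40/20 = 2.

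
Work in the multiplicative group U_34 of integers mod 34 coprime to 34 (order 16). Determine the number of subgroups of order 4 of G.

|G| = 16 and 4 | 16, so subgroups of order 4 are possible by Lagrange.
The subgroups of order 4 are: {1, 13, 21, 33}.
So G has 1 subgroup of order 4.

1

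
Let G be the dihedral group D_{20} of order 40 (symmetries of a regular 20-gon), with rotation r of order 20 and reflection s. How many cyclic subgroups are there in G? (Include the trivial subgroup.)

26

Each element a generates a cyclic subgroup ⟨a⟩; distinct elements may generate the same one (a cyclic group of order d has φ(d) generators).
Cyclic subgroups by order — order 1: 1; order 2: 21; order 4: 1; order 5: 1; order 10: 1; order 20: 1.
Total: 26.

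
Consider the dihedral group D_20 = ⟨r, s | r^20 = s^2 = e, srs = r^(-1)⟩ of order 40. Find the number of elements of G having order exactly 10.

4

The elements of order 10 are: r^2, r^6, r^14, r^18.
That's 4.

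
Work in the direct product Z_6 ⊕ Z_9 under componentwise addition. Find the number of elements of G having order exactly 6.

An element (a,b) has order lcm(ord(a), ord(b)); count pairs with lcm equal to 6.
Enumerating gives 8 such elements.

8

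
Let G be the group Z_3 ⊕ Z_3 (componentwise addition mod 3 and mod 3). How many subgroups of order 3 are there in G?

4

|G| = 9 and 3 | 9, so subgroups of order 3 are possible by Lagrange.
The subgroups of order 3 are: {(0,0), (0,1), (0,2)}; {(0,0), (1,0), (2,0)}; {(0,0), (1,1), (2,2)}; {(0,0), (1,2), (2,1)}.
So G has 4 subgroups of order 3.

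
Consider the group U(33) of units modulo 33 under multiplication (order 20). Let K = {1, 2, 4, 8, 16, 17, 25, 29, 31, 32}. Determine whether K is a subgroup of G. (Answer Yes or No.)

|K| = 10 divides |G| = 20, consistent with Lagrange.
K contains the identity, every element's inverse is in K, and K is closed under ·: it is a subgroup.
In fact K = ⟨2⟩.

Yes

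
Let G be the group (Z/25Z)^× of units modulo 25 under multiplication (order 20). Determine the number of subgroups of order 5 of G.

1

|G| = 20 and 5 | 20, so subgroups of order 5 are possible by Lagrange.
The subgroups of order 5 are: {1, 6, 11, 16, 21}.
So G has 1 subgroup of order 5.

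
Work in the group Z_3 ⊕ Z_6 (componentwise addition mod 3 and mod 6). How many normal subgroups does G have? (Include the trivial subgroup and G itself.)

G is abelian, so every subgroup is normal.
G has 12 subgroups in total, hence 12 normal subgroups.

12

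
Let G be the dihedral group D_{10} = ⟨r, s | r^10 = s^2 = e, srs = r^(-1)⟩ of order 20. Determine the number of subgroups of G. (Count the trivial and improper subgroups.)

22

|G| = 20, so by Lagrange every subgroup order divides 20. Divisors: 1, 2, 4, 5, 10, 20.
Subgroups by order — order 1: 1; order 2: 11; order 4: 5; order 5: 1; order 10: 3; order 20: 1.
Total: 1 + 11 + 5 + 1 + 3 + 1 = 22.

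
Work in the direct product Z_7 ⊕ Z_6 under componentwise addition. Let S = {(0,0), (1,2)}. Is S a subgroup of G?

(1,2) ∈ S but its inverse (6,4) ∉ S, so S is not a subgroup.

No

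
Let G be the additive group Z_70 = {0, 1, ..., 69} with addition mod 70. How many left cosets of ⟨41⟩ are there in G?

1

|⟨41⟩| = 70 and |G| = 70.
By Lagrange, [G : H] = |G|/|H| = 70/70 = 1.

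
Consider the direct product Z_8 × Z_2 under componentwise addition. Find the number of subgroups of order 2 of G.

|G| = 16 and 2 | 16, so subgroups of order 2 are possible by Lagrange.
The subgroups of order 2 are: {(0,0), (0,1)}; {(0,0), (4,0)}; {(0,0), (4,1)}.
So G has 3 subgroups of order 2.

3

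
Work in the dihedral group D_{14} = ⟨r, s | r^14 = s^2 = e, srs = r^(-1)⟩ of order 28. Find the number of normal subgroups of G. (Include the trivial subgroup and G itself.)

7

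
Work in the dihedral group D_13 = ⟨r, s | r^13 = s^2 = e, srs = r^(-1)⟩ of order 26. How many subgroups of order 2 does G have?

13

|G| = 26 and 2 | 26, so subgroups of order 2 are possible by Lagrange.
The subgroups of order 2 are: {e, r^10s}; {e, r^11s}; {e, r^12s}; {e, r^2s}; … (13 in all).
So G has 13 subgroups of order 2.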